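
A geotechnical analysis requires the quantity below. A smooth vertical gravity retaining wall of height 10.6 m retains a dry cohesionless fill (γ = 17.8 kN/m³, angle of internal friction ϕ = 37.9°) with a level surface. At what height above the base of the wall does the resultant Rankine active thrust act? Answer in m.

3.53 m

K_a = 0.2389.
The pressure distribution is triangular, so the resultant acts at H/3 above the base = 10.6/3 = 3.533 m.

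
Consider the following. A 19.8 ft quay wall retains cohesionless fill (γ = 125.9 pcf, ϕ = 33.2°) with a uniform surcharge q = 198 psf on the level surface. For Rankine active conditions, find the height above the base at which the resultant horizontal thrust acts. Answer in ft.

K_a = 0.2924.
Triangular part P₁ = ½K_aγH² = 7215 at H/3 = 6.600 ft; rectangular part P₂ = K_a q H = 1146 at H/2 = 9.900 ft.
ȳ = (P₁·6.600 + P₂·9.900)/(P₁+P₂) = 7.052 ft.

7.05 ft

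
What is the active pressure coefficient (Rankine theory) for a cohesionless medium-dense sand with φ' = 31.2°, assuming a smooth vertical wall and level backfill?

K_a = (1 − sin φ)/(1 + sin φ) = (1 − sin 31.2°)/(1 + sin 31.2°) = 0.3175.

0.317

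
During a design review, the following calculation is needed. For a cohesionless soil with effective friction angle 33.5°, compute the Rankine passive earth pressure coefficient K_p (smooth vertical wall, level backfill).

K_p = (1 + sin φ)/(1 − sin φ) = tan²(45° + 33.5°/2) = 3.464.

3.46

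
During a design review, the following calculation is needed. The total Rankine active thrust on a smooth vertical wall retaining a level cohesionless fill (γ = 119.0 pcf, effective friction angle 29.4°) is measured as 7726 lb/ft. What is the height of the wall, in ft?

K_a = 0.3415. P_a = ½ K_a γ H² ⇒ H = √(2P_a/(K_a γ)).
H = √(2×7726/(0.3415×119.0)) = 19.50 ft.

19.5 ft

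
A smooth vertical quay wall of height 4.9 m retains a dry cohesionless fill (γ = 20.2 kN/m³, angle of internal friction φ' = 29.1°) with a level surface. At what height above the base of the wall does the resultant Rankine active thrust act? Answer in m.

1.63 m

K_a = 0.3456.
The pressure distribution is triangular, so the resultant acts at H/3 above the base = 4.9/3 = 1.633 m.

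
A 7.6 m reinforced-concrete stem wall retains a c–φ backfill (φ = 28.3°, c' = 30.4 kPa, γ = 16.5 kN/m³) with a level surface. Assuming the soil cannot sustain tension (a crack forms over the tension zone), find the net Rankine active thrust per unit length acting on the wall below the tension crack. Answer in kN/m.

K_a = 0.3568; √K_a = 0.5973.
Tension-crack depth z_c = 2c/(γ√K_a) = 2×30.4/(16.5×0.5973) = 6.169 m.
σ_a at base = K_a γ H − 2c√K_a = 0.3568×16.5×7.6 − 2×30.4×0.5973 = 8.423 kPa.
P_a = ½ × 8.423 × (H − z_c) = 0.5×8.423×1.431 = 6.026 kN/m.

6.03 kN/m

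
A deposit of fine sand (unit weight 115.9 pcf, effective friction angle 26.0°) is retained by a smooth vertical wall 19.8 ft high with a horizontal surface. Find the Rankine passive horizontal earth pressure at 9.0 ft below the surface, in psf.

2670 psf

K_p = (1 + sin φ)/(1 − sin φ) = 2.561.
σ_h = K_p γ z = 2.561 × 115.9 × 9.0 = 2671 psf.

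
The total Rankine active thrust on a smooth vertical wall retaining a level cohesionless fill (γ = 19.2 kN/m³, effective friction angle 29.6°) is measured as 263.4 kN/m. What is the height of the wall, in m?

9.00 m

K_a = 0.3387. P_a = ½ K_a γ H² ⇒ H = √(2P_a/(K_a γ)).
H = √(2×263.4/(0.3387×19.2)) = 9.000 m.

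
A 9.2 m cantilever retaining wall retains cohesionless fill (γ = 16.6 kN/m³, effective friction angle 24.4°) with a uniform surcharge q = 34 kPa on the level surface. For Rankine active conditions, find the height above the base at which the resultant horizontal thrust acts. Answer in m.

K_a = 0.4153.
Triangular part P₁ = ½K_aγH² = 291.8 at H/3 = 3.067 m; rectangular part P₂ = K_a q H = 129.9 at H/2 = 4.600 m.
ȳ = (P₁·3.067 + P₂·4.600)/(P₁+P₂) = 3.539 m.

3.54 m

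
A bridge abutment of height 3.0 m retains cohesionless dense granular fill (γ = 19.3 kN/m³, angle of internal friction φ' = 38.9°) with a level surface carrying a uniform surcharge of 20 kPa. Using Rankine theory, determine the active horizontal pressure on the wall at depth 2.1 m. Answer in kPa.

13.8 kPa

K_a = (1 − sin φ)/(1 + sin φ) = 0.2285.
σ_v = γz + q = 19.3 × 2.1 + 20 = 60.53 kPa.
σ_h = K_a σ_v = 0.2285 × 60.53 = 13.83 kPa.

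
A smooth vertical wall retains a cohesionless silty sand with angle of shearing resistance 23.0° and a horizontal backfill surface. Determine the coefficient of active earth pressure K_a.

0.438

K_a = tan²(45° − φ/2) = tan²(33.50°) = 0.4381.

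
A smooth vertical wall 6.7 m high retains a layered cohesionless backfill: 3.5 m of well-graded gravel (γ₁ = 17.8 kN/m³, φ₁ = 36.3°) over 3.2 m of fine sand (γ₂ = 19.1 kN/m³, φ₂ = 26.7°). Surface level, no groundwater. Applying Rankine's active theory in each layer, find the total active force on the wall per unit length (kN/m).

K_a1 = tan²(45°−36.3°/2) = 0.2563; K_a2 = tan²(45°−26.7°/2) = 0.3800.
Layer 1: σ at base = K_a1 γ₁ h₁ = 15.97 kPa; P₁ = ½×15.97×3.5 = 27.94.
Layer 2: σ_v at top = γ₁h₁ = 62.30; σ_h top = K_a2×62.30 = 23.67; σ_h base = K_a2×(62.30+19.1×3.2) = 46.89.
P₂ = ½(23.67+46.89)×3.2 = 112.9. Total P_a = 27.94+112.9 = 140.8 kN/m.

141 kN/m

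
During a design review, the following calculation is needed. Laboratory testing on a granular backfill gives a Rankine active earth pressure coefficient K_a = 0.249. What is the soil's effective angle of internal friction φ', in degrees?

37.0°

K_a = tan²(45° − φ/2) ⇒ 45° − φ/2 = arctan(√0.249) = 26.52°.
φ = 2(45° − 26.52°) = 36.96°.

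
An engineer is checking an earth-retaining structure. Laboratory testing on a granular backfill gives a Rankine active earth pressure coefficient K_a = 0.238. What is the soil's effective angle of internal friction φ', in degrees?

K_a = tan²(45° − φ/2) ⇒ 45° − φ/2 = arctan(√0.238) = 26.01°.
φ = 2(45° − 26.01°) = 37.99°.

38.0°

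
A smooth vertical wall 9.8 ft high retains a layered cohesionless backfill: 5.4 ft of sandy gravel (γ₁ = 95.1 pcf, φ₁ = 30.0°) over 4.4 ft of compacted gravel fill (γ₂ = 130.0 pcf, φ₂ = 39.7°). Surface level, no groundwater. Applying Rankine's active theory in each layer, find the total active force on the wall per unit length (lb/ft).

1240 lb/ft

K_a1 = tan²(45°−30.0°/2) = 0.3333; K_a2 = tan²(45°−39.7°/2) = 0.2204.
Layer 1: σ at base = K_a1 γ₁ h₁ = 171.2 psf; P₁ = ½×171.2×5.4 = 462.2.
Layer 2: σ_v at top = γ₁h₁ = 513.5; σ_h top = K_a2×513.5 = 113.2; σ_h base = K_a2×(513.5+130.0×4.4) = 239.3.
P₂ = ½(113.2+239.3)×4.4 = 775.5. Total P_a = 462.2+775.5 = 1238 lb/ft.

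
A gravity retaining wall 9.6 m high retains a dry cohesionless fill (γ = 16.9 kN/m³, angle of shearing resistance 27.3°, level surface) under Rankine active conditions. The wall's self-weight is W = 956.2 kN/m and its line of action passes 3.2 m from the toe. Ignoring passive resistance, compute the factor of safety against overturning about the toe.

3.31

K_a = tan²(45° − 27.3°/2) = 0.3711.
P_a = ½K_aγH² = 0.5×0.3711×16.9×9.6² = 289.0 kN/m, acting at H/3 = 3.200 m above the base.
Overturning moment M_o = P_a × H/3 = 289.0 × 3.200 = 924.9.
Resisting moment M_r = W × 3.2 = 956.2 × 3.2 = 3060.
FS_overturning = M_r/M_o = 3060/924.9 = 3.308.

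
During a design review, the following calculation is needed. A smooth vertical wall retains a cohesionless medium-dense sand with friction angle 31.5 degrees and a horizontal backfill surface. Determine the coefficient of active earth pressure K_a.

K_a = tan²(45° − φ/2) = tan²(29.25°) = 0.3136.

0.314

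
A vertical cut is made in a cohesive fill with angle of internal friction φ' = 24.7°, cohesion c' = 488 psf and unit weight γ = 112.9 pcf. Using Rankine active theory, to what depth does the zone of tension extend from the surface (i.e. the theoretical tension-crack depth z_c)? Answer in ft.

K_a = tan²(45° − 24.7°/2) = 0.4106; √K_a = 0.6408.
The active pressure is zero where K_a γ z = 2c√K_a, so z_c = 2c/(γ√K_a) = 2×488/(112.9×0.6408) = 13.49 ft.

13.5 ft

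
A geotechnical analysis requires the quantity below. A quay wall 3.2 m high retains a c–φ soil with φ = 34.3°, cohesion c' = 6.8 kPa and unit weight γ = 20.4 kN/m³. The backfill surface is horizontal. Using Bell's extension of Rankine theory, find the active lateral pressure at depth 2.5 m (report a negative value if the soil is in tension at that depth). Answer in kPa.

K_a = (1 − sin φ)/(1 + sin φ) = 0.2792.
σ_a = K_a γ z − 2c√K_a = 0.2792×20.4×2.5 − 2×6.8×0.5284 = 7.052 kPa.

7.05 kPa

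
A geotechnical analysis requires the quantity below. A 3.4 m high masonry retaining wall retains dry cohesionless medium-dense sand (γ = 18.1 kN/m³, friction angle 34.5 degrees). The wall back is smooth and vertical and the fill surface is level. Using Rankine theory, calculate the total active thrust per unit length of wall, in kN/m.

29.0 kN/m

K_a = tan²(45° − φ/2) = 0.2768.
P_a = ½ K_a γ H² = 0.5 × 0.2768 × 18.1 × 3.4² = 28.96 kN/m.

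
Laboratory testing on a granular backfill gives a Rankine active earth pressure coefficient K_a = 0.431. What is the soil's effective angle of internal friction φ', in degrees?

23.4°

K_a = tan²(45° − φ/2) ⇒ 45° − φ/2 = arctan(√0.431) = 33.29°.
φ = 2(45° − 33.29°) = 23.43°.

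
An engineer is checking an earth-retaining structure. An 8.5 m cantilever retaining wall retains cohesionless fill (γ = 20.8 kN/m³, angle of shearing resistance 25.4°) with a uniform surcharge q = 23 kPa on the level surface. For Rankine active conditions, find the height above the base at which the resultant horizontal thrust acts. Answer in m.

3.13 m

K_a = 0.3996.
Triangular part P₁ = ½K_aγH² = 300.3 at H/3 = 2.833 m; rectangular part P₂ = K_a q H = 78.13 at H/2 = 4.250 m.
ȳ = (P₁·2.833 + P₂·4.250)/(P₁+P₂) = 3.126 m.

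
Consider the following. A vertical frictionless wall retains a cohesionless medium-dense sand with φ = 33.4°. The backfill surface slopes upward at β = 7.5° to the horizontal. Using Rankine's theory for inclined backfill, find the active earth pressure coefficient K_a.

0.297

K_a = cos β · (cos β − √(cos²β − cos²φ)) / (cos β + √(cos²β − cos²φ)).
cos β = 0.9914, cos φ = 0.8348, √(cos²β − cos²φ) = 0.5348.
K_a = 0.9914 × (0.9914 − 0.5348)/(0.9914 + 0.5348) = 0.2967.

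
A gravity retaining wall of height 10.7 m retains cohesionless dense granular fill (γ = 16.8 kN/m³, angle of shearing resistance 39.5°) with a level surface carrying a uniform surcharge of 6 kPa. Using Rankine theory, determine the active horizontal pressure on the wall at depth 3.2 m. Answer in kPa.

13.3 kPa

K_a = (1 − sin φ)/(1 + sin φ) = 0.2224.
σ_v = γz + q = 16.8 × 3.2 + 6 = 59.76 kPa.
σ_h = K_a σ_v = 0.2224 × 59.76 = 13.29 kPa.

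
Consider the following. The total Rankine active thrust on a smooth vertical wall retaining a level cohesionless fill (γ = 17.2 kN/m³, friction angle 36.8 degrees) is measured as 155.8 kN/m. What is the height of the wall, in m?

8.50 m

K_a = 0.2508. P_a = ½ K_a γ H² ⇒ H = √(2P_a/(K_a γ)).
H = √(2×155.8/(0.2508×17.2)) = 8.500 m.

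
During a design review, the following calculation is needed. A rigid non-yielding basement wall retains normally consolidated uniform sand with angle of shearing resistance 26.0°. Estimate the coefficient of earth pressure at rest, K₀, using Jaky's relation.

0.562

K₀ = 1 − sin φ' = 1 − sin 26.0° = 0.5616.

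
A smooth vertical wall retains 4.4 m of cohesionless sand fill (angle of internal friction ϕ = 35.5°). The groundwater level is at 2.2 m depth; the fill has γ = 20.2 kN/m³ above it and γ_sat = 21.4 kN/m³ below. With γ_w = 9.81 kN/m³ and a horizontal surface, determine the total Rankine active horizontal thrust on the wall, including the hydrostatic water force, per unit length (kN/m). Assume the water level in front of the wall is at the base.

70.1 kN/m

K_a = tan²(45° − φ/2) = 0.2653.
γ' = 21.4 − 9.81 = 11.59 kN/m³. Depth below WT = 2.2 m.
σ'_h at WT = K_a γ d_w = 11.79 kPa; at base = 11.79 + K_a γ' × 2.2 = 18.55 kPa.
P₁ (0–2.2 m) = ½×11.79×2.2 = 12.97. P₂ (2.2–4.4 m) = ½(11.79+18.55)×2.2 = 33.37.
P_w = ½ γ_w h₂² = 0.5×9.81×2.2² = 23.74. Total = 12.97+33.37+23.74 = 70.08 kN/m.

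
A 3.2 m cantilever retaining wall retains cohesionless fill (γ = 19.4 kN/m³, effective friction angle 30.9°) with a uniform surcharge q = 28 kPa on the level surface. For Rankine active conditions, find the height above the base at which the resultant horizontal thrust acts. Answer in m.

1.32 m

K_a = 0.3214.
Triangular part P₁ = ½K_aγH² = 31.92 at H/3 = 1.067 m; rectangular part P₂ = K_a q H = 28.80 at H/2 = 1.600 m.
ȳ = (P₁·1.067 + P₂·1.600)/(P₁+P₂) = 1.320 m.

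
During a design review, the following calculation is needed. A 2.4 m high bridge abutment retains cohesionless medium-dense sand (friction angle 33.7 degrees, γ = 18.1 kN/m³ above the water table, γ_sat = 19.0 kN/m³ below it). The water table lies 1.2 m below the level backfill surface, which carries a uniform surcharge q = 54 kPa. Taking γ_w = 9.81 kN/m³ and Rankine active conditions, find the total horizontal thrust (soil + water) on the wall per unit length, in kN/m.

K_a = tan²(45° − φ/2) = 0.2863.
γ' = 19.0 − 9.81 = 9.190 kN/m³. h₂ = H − d_w = 1.2 m.
σ'_h: at surface K_a·q = 15.46; at WT K_a(q+γd_w) = 21.68; at base K_a(q+γd_w+γ'h₂) = 24.84 kPa.
P₁ = ½(15.46+21.68)×1.2 = 22.28; P₂ = ½(21.68+24.84)×1.2 = 27.91; P_w = ½γ_w h₂² = 7.063.
Total = 22.28+27.91+7.063 = 57.26 kN/m.

57.3 kN/m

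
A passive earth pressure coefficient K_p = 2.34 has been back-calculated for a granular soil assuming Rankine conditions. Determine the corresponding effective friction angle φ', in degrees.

23.7°

K_p = (1+sin φ)/(1−sin φ) ⇒ sin φ = (K_p − 1)/(K_p + 1) = 0.4012.
φ = arcsin(0.4012) = 23.65°.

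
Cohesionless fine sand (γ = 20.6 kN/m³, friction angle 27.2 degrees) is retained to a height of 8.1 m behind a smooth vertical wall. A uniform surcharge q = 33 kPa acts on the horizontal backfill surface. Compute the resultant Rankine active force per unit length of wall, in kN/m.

K_a = tan²(45° − φ/2) = 0.3726.
Soil triangle: ½ K_a γ H² = 0.5×0.3726×20.6×8.1² = 251.8 kN/m.
Surcharge rectangle: K_a q H = 0.3726×33×8.1 = 99.59 kN/m.
Total = 251.8 + 99.59 = 351.4 kN/m.

351 kN/m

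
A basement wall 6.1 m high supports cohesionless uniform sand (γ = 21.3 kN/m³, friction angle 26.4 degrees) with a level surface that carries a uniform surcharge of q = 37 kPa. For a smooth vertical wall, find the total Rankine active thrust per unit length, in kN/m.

239 kN/m

K_a = tan²(45° − φ/2) = 0.3844.
Soil triangle: ½ K_a γ H² = 0.5×0.3844×21.3×6.1² = 152.3 kN/m.
Surcharge rectangle: K_a q H = 0.3844×37×6.1 = 86.77 kN/m.
Total = 152.3 + 86.77 = 239.1 kN/m.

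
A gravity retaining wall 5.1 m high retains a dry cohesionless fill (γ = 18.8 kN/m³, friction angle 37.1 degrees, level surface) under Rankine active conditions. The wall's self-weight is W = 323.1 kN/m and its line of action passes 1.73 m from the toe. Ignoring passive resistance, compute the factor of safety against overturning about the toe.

5.43

K_a = tan²(45° − 37.1°/2) = 0.2475.
P_a = ½K_aγH² = 0.5×0.2475×18.8×5.1² = 60.51 kN/m, acting at H/3 = 1.700 m above the base.
Overturning moment M_o = P_a × H/3 = 60.51 × 1.700 = 102.9.
Resisting moment M_r = W × 1.73 = 323.1 × 1.73 = 559.0.
FS_overturning = M_r/M_o = 559.0/102.9 = 5.434.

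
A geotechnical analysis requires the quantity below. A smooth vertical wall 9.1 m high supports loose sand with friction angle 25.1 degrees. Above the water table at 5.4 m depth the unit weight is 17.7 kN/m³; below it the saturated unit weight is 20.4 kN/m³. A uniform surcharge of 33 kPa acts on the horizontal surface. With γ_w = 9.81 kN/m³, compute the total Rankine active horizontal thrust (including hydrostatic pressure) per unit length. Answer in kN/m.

K_a = tan²(45° − φ/2) = 0.4043.
γ' = 20.4 − 9.81 = 10.59 kN/m³. h₂ = H − d_w = 3.7 m.
σ'_h: at surface K_a·q = 13.34; at WT K_a(q+γd_w) = 51.98; at base K_a(q+γd_w+γ'h₂) = 67.83 kPa.
P₁ = ½(13.34+51.98)×5.4 = 176.4; P₂ = ½(51.98+67.83)×3.7 = 221.6; P_w = ½γ_w h₂² = 67.15.
Total = 176.4+221.6+67.15 = 465.2 kN/m.

465 kN/m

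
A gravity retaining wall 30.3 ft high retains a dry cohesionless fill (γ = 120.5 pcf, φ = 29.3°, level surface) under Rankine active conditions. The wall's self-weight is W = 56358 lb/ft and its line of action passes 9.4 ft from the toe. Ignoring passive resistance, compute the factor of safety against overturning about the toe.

2.77

K_a = tan²(45° − 29.3°/2) = 0.3428.
P_a = ½K_aγH² = 0.5×0.3428×120.5×30.3² = 18960 lb/ft, acting at H/3 = 10.10 ft above the base.
Overturning moment M_o = P_a × H/3 = 18960 × 10.10 = 191500.
Resisting moment M_r = W × 9.4 = 56358 × 9.4 = 529800.
FS_overturning = M_r/M_o = 529800/191500 = 2.766.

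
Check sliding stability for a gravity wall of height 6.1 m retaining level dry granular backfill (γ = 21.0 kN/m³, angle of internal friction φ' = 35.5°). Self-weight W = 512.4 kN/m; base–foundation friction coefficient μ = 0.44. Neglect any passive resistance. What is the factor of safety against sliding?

K_a = tan²(45° − 35.5°/2) = 0.2653.
P_a = ½K_aγH² = 0.5×0.2653×21.0×6.1² = 103.6 kN/m, acting at H/3 = 2.033 m above the base.
FS_sliding = μW / P_a = 0.44×512.4 / 103.6 = 2.175.

2.18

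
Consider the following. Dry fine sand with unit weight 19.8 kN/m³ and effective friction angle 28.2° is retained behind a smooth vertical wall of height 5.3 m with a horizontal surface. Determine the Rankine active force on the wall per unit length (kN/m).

K_a = tan²(45° − φ/2) = 0.3582.
P_a = ½ K_a γ H² = 0.5 × 0.3582 × 19.8 × 5.3² = 99.61 kN/m.

99.6 kN/m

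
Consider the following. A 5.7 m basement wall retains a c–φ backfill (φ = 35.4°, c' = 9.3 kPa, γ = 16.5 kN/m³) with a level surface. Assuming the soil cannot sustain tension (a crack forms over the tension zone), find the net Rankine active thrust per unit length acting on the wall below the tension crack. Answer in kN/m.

K_a = 0.2664; √K_a = 0.5161.
Tension-crack depth z_c = 2c/(γ√K_a) = 2×9.3/(16.5×0.5161) = 2.184 m.
σ_a at base = K_a γ H − 2c√K_a = 0.2664×16.5×5.7 − 2×9.3×0.5161 = 15.45 kPa.
P_a = ½ × 15.45 × (H − z_c) = 0.5×15.45×3.516 = 27.17 kN/m.

27.2 kN/m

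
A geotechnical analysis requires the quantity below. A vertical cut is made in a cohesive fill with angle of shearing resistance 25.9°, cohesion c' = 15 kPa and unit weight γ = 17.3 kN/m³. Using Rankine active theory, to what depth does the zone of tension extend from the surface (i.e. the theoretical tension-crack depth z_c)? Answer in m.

2.77 m

K_a = tan²(45° − 25.9°/2) = 0.3920; √K_a = 0.6261.
The active pressure is zero where K_a γ z = 2c√K_a, so z_c = 2c/(γ√K_a) = 2×15/(17.3×0.6261) = 2.770 m.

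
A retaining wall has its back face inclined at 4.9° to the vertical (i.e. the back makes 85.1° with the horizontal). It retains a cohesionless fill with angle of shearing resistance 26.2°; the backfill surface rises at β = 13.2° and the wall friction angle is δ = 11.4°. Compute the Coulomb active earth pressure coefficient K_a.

0.478

K_a = sin²(α+φ) / [sin²α · sin(α−δ) · (1 + √{sin(φ+δ)sin(φ−β) / (sin(α−δ)sin(α+β))})²].
With α = 85.1°, φ = 26.2°, δ = 11.4°, β = 13.2°: K_a = 0.4783.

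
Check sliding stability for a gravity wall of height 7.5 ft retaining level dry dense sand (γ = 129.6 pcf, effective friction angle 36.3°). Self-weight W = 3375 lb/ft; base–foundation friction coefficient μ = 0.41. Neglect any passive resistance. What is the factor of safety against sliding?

K_a = tan²(45° − 36.3°/2) = 0.2563.
P_a = ½K_aγH² = 0.5×0.2563×129.6×7.5² = 934.1 lb/ft, acting at H/3 = 2.500 ft above the base.
FS_sliding = μW / P_a = 0.41×3375 / 934.1 = 1.481.

1.48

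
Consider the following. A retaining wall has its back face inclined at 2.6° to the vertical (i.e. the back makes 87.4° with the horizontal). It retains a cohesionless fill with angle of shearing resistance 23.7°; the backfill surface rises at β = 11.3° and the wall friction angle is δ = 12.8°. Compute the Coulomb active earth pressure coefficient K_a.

0.485

K_a = sin²(α+φ) / [sin²α · sin(α−δ) · (1 + √{sin(φ+δ)sin(φ−β) / (sin(α−δ)sin(α+β))})²].
With α = 87.4°, φ = 23.7°, δ = 12.8°, β = 11.3°: K_a = 0.4848.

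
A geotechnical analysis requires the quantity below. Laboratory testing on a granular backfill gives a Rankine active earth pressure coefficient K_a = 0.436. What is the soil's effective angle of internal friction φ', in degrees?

23.1°

K_a = tan²(45° − φ/2) ⇒ 45° − φ/2 = arctan(√0.436) = 33.44°.
φ = 2(45° − 33.44°) = 23.13°.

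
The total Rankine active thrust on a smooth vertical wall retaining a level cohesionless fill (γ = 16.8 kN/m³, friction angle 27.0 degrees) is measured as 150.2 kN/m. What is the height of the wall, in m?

6.90 m

K_a = 0.3755. P_a = ½ K_a γ H² ⇒ H = √(2P_a/(K_a γ)).
H = √(2×150.2/(0.3755×16.8)) = 6.900 m.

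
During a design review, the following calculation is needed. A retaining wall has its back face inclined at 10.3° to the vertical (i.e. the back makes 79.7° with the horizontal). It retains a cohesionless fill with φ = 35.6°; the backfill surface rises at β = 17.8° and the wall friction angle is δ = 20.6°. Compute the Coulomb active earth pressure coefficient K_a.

0.411

K_a = sin²(α+φ) / [sin²α · sin(α−δ) · (1 + √{sin(φ+δ)sin(φ−β) / (sin(α−δ)sin(α+β))})²].
With α = 79.7°, φ = 35.6°, δ = 20.6°, β = 17.8°: K_a = 0.4115.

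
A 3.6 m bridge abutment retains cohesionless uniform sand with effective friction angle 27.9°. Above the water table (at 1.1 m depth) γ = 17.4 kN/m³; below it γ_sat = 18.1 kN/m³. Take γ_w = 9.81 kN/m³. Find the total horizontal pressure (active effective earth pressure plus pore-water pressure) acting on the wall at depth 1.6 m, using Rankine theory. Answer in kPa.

13.3 kPa

K_a = (1 − sin φ)/(1 + sin φ) = 0.3625.
γ' = 18.1 − 9.81 = 8.290 kN/m³.
Effective vertical stress at 1.6 m: σ'_v = 17.4×1.1 + 8.290×0.500 = 23.29 kPa.
σ'_h = K_a σ'_v = 0.3625 × 23.29 = 8.440 kPa; u = γ_w × 0.500 = 4.905 kPa.
Total σ_h = 8.440 + 4.905 = 13.34 kPa.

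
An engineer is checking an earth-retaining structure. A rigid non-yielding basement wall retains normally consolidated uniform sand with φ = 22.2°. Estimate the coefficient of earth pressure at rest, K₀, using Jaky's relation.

0.622

K₀ = 1 − sin φ' = 1 − sin 22.2° = 0.6222.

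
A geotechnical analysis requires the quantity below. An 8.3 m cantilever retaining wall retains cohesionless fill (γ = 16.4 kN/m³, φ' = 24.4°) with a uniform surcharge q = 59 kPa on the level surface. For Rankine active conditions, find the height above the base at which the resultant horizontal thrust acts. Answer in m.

3.41 m

K_a = 0.4153.
Triangular part P₁ = ½K_aγH² = 234.6 at H/3 = 2.767 m; rectangular part P₂ = K_a q H = 203.4 at H/2 = 4.150 m.
ȳ = (P₁·2.767 + P₂·4.150)/(P₁+P₂) = 3.409 m.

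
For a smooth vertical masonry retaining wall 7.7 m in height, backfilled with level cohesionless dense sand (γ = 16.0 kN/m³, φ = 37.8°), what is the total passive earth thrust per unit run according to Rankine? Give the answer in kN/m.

K_p = tan²(45° + φ/2) = 4.167.
P_p = ½ K_p γ H² = 0.5 × 4.167 × 16.0 × 7.7² = 1976 kN/m.

1980 kN/m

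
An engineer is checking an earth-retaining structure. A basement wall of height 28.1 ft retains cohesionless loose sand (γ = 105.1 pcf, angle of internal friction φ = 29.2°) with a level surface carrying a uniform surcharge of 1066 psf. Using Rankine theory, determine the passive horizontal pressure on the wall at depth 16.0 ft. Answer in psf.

7980 psf

K_p = (1 + sin φ)/(1 − sin φ) = 2.905.
σ_v = γz + q = 105.1 × 16.0 + 1066 = 2748 psf.
σ_h = K_p σ_v = 2.905 × 2748 = 7982 psf.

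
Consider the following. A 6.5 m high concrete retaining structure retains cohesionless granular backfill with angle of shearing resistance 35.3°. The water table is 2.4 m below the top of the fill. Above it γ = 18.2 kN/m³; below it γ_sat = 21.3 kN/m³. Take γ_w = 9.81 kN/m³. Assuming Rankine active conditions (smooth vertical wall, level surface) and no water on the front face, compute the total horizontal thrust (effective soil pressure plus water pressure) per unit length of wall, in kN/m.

K_a = tan²(45° − φ/2) = 0.2675.
γ' = 21.3 − 9.81 = 11.49 kN/m³. Depth below WT = 4.1 m.
σ'_h at WT = K_a γ d_w = 11.69 kPa; at base = 11.69 + K_a γ' × 4.1 = 24.29 kPa.
P₁ (0–2.4 m) = ½×11.69×2.4 = 14.02. P₂ (2.4–6.5 m) = ½(11.69+24.29)×4.1 = 73.75.
P_w = ½ γ_w h₂² = 0.5×9.81×4.1² = 82.45. Total = 14.02+73.75+82.45 = 170.2 kN/m.

170 kN/m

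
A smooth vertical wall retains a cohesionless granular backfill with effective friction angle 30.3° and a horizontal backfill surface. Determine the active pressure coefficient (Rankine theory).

K_a = (1 − sin φ)/(1 + sin φ) = (1 − sin 30.3°)/(1 + sin 30.3°) = 0.3293.

0.329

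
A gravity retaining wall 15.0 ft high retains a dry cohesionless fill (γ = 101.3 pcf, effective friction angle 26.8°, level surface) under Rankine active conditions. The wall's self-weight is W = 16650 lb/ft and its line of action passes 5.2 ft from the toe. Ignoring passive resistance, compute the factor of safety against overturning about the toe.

4.01

K_a = tan²(45° − 26.8°/2) = 0.3785.
P_a = ½K_aγH² = 0.5×0.3785×101.3×15.0² = 4313 lb/ft, acting at H/3 = 5.000 ft above the base.
Overturning moment M_o = P_a × H/3 = 4313 × 5.000 = 21570.
Resisting moment M_r = W × 5.2 = 16650 × 5.2 = 86580.
FS_overturning = M_r/M_o = 86580/21570 = 4.015.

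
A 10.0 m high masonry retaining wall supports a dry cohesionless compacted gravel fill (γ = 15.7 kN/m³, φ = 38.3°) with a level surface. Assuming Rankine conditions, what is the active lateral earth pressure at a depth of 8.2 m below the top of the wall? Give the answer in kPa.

30.2 kPa

K_a = (1 − sin φ)/(1 + sin φ) = 0.2347.
σ_h = K_a γ z = 0.2347 × 15.7 × 8.2 = 30.22 kPa.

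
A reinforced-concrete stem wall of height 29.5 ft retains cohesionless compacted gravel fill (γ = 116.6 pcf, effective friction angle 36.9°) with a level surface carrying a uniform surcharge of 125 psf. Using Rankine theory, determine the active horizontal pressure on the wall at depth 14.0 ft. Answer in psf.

K_a = (1 − sin φ)/(1 + sin φ) = 0.2497.
σ_v = γz + q = 116.6 × 14.0 + 125 = 1757 psf.
σ_h = K_a σ_v = 0.2497 × 1757 = 438.8 psf.

439 psf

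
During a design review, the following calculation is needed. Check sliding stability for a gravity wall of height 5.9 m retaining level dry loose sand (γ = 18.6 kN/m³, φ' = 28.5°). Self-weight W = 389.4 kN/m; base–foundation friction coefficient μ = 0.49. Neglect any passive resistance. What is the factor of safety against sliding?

K_a = tan²(45° − 28.5°/2) = 0.3540.
P_a = ½K_aγH² = 0.5×0.3540×18.6×5.9² = 114.6 kN/m, acting at H/3 = 1.967 m above the base.
FS_sliding = μW / P_a = 0.49×389.4 / 114.6 = 1.665.

1.67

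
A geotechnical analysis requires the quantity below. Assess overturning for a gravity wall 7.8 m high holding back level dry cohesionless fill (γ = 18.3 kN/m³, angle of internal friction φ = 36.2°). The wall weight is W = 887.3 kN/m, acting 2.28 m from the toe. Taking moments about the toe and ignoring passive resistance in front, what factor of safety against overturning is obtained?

K_a = tan²(45° − 36.2°/2) = 0.2574.
P_a = ½K_aγH² = 0.5×0.2574×18.3×7.8² = 143.3 kN/m, acting at H/3 = 2.600 m above the base.
Overturning moment M_o = P_a × H/3 = 143.3 × 2.600 = 372.5.
Resisting moment M_r = W × 2.28 = 887.3 × 2.28 = 2023.
FS_overturning = M_r/M_o = 2023/372.5 = 5.431.

5.43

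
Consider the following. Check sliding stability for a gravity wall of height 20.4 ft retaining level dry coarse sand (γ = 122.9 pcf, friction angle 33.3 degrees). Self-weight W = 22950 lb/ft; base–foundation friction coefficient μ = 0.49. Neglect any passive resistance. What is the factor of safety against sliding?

1.51

K_a = tan²(45° − 33.3°/2) = 0.2911.
P_a = ½K_aγH² = 0.5×0.2911×122.9×20.4² = 7445 lb/ft, acting at H/3 = 6.800 ft above the base.
FS_sliding = μW / P_a = 0.49×22950 / 7445 = 1.510.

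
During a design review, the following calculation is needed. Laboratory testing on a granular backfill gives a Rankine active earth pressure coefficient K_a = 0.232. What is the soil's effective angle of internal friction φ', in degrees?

38.6°

K_a = tan²(45° − φ/2) ⇒ 45° − φ/2 = arctan(√0.232) = 25.72°.
φ = 2(45° − 25.72°) = 38.56°.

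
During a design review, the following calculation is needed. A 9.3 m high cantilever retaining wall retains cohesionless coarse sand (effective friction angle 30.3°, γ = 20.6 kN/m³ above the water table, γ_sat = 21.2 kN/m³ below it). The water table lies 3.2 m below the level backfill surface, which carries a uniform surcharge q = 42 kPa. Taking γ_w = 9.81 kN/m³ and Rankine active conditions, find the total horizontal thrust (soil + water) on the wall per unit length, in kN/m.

548 kN/m

K_a = tan²(45° − φ/2) = 0.3293.
γ' = 21.2 − 9.81 = 11.39 kN/m³. h₂ = H − d_w = 6.1 m.
σ'_h: at surface K_a·q = 13.83; at WT K_a(q+γd_w) = 35.54; at base K_a(q+γd_w+γ'h₂) = 58.42 kPa.
P₁ = ½(13.83+35.54)×3.2 = 78.99; P₂ = ½(35.54+58.42)×6.1 = 286.6; P_w = ½γ_w h₂² = 182.5.
Total = 78.99+286.6+182.5 = 548.1 kN/m.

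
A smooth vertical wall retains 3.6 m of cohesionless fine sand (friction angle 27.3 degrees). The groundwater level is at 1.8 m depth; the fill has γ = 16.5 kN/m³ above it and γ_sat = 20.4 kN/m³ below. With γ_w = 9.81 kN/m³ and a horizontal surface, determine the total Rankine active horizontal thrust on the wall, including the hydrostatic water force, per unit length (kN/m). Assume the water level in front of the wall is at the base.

K_a = tan²(45° − φ/2) = 0.3711.
γ' = 20.4 − 9.81 = 10.59 kN/m³. Depth below WT = 1.8 m.
σ'_h at WT = K_a γ d_w = 11.02 kPa; at base = 11.02 + K_a γ' × 1.8 = 18.10 kPa.
P₁ (0–1.8 m) = ½×11.02×1.8 = 9.920. P₂ (1.8–3.6 m) = ½(11.02+18.10)×1.8 = 26.21.
P_w = ½ γ_w h₂² = 0.5×9.81×1.8² = 15.89. Total = 9.920+26.21+15.89 = 52.02 kN/m.

52.0 kN/m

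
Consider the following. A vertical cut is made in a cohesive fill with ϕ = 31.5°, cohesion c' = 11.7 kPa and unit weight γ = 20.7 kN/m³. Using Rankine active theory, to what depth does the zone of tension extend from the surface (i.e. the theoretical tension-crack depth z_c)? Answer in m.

2.02 m

K_a = tan²(45° − 31.5°/2) = 0.3136; √K_a = 0.5600.
The active pressure is zero where K_a γ z = 2c√K_a, so z_c = 2c/(γ√K_a) = 2×11.7/(20.7×0.5600) = 2.019 m.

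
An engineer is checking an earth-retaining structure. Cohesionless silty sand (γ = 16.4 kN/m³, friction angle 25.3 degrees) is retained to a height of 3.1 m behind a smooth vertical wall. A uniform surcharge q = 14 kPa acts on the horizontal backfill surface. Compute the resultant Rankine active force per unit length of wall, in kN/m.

49.0 kN/m

K_a = tan²(45° − φ/2) = 0.4012.
Soil triangle: ½ K_a γ H² = 0.5×0.4012×16.4×3.1² = 31.61 kN/m.
Surcharge rectangle: K_a q H = 0.4012×14×3.1 = 17.41 kN/m.
Total = 31.61 + 17.41 = 49.03 kN/m.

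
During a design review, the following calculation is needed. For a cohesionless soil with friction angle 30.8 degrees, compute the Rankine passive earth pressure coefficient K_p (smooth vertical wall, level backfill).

K_p = (1 + sin φ)/(1 − sin φ) = tan²(45° + 30.8°/2) = 3.099.

3.10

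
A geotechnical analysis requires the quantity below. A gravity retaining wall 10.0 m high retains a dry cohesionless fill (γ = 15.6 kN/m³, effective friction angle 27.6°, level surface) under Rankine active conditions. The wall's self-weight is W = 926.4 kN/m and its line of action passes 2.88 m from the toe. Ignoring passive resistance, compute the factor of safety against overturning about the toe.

2.80

K_a = tan²(45° − 27.6°/2) = 0.3668.
P_a = ½K_aγH² = 0.5×0.3668×15.6×10.0² = 286.1 kN/m, acting at H/3 = 3.333 m above the base.
Overturning moment M_o = P_a × H/3 = 286.1 × 3.333 = 953.6.
Resisting moment M_r = W × 2.88 = 926.4 × 2.88 = 2668.
FS_overturning = M_r/M_o = 2668/953.6 = 2.798.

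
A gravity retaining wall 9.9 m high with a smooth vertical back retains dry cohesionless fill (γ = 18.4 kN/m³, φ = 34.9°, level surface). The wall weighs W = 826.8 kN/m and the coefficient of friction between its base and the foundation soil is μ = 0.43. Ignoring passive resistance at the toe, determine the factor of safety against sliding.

K_a = tan²(45° − 34.9°/2) = 0.2721.
P_a = ½K_aγH² = 0.5×0.2721×18.4×9.9² = 245.4 kN/m, acting at H/3 = 3.300 m above the base.
FS_sliding = μW / P_a = 0.43×826.8 / 245.4 = 1.449.

1.45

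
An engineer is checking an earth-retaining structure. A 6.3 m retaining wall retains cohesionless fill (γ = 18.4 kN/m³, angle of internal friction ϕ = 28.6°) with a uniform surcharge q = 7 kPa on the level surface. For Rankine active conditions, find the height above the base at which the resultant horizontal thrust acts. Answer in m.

K_a = 0.3525.
Triangular part P₁ = ½K_aγH² = 128.7 at H/3 = 2.100 m; rectangular part P₂ = K_a q H = 15.55 at H/2 = 3.150 m.
ȳ = (P₁·2.100 + P₂·3.150)/(P₁+P₂) = 2.213 m.

2.21 m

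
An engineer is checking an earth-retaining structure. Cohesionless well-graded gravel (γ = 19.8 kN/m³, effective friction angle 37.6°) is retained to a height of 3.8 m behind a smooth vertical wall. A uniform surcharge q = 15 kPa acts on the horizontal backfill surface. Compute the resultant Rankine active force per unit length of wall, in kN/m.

48.4 kN/m

K_a = tan²(45° − φ/2) = 0.2421.
Soil triangle: ½ K_a γ H² = 0.5×0.2421×19.8×3.8² = 34.61 kN/m.
Surcharge rectangle: K_a q H = 0.2421×15×3.8 = 13.80 kN/m.
Total = 34.61 + 13.80 = 48.41 kN/m.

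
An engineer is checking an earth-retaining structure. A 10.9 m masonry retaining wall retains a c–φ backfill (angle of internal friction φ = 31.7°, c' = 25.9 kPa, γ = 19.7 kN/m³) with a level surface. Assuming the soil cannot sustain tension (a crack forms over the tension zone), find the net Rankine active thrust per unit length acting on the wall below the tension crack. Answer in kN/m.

117 kN/m

K_a = 0.3111; √K_a = 0.5577.
Tension-crack depth z_c = 2c/(γ√K_a) = 2×25.9/(19.7×0.5577) = 4.714 m.
σ_a at base = K_a γ H − 2c√K_a = 0.3111×19.7×10.9 − 2×25.9×0.5577 = 37.91 kPa.
P_a = ½ × 37.91 × (H − z_c) = 0.5×37.91×6.186 = 117.2 kN/m.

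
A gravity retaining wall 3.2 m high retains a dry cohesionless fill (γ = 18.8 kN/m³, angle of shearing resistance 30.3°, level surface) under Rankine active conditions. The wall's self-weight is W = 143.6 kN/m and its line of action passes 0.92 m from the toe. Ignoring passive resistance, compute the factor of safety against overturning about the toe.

K_a = tan²(45° − 30.3°/2) = 0.3293.
P_a = ½K_aγH² = 0.5×0.3293×18.8×3.2² = 31.70 kN/m, acting at H/3 = 1.067 m above the base.
Overturning moment M_o = P_a × H/3 = 31.70 × 1.067 = 33.81.
Resisting moment M_r = W × 0.92 = 143.6 × 0.92 = 132.1.
FS_overturning = M_r/M_o = 132.1/33.81 = 3.907.

3.91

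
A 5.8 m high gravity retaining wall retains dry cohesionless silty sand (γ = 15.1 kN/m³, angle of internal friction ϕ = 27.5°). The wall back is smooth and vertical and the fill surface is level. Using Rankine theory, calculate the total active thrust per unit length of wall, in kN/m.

K_a = tan²(45° − φ/2) = 0.3682.
P_a = ½ K_a γ H² = 0.5 × 0.3682 × 15.1 × 5.8² = 93.52 kN/m.

93.5 kN/m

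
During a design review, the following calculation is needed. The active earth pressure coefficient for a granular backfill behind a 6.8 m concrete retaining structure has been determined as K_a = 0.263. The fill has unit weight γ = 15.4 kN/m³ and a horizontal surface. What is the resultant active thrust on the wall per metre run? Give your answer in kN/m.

P = ½ K_a γ H² = 0.5 × 0.263 × 15.4 × 6.8² = 93.64 kN/m.

93.6 kN/m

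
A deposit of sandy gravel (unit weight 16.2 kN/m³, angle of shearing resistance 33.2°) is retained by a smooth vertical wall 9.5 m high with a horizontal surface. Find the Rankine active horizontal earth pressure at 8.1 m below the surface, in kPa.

K_a = (1 − sin φ)/(1 + sin φ) = 0.2924.
σ_h = K_a γ z = 0.2924 × 16.2 × 8.1 = 38.36 kPa.

38.4 kPa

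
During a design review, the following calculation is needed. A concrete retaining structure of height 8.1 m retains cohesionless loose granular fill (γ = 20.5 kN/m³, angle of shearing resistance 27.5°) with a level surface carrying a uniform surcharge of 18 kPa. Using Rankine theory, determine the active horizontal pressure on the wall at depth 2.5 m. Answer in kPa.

K_a = (1 − sin φ)/(1 + sin φ) = 0.3682.
σ_v = γz + q = 20.5 × 2.5 + 18 = 69.25 kPa.
σ_h = K_a σ_v = 0.3682 × 69.25 = 25.50 kPa.

25.5 kPa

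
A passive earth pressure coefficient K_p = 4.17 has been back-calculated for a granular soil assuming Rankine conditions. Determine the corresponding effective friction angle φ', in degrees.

37.8°

K_p = (1+sin φ)/(1−sin φ) ⇒ sin φ = (K_p − 1)/(K_p + 1) = 0.6132.
φ = arcsin(0.6132) = 37.82°.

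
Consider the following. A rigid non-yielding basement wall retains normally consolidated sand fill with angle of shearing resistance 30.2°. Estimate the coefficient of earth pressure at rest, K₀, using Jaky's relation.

0.497

K₀ = 1 − sin φ' = 1 − sin 30.2° = 0.4970.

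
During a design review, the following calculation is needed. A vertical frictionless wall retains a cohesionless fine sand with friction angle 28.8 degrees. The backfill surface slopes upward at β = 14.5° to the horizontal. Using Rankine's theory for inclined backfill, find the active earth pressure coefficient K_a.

K_a = cos β · (cos β − √(cos²β − cos²φ)) / (cos β + √(cos²β − cos²φ)).
cos β = 0.9681, cos φ = 0.8763, √(cos²β − cos²φ) = 0.4116.
K_a = 0.9681 × (0.9681 − 0.4116)/(0.9681 + 0.4116) = 0.3905.

0.391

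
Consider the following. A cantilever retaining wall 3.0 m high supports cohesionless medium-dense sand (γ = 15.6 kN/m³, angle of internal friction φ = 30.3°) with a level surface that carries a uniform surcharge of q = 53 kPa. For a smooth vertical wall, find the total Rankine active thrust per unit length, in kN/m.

K_a = tan²(45° − φ/2) = 0.3293.
Soil triangle: ½ K_a γ H² = 0.5×0.3293×15.6×3.0² = 23.12 kN/m.
Surcharge rectangle: K_a q H = 0.3293×53×3.0 = 52.36 kN/m.
Total = 23.12 + 52.36 = 75.48 kN/m.

75.5 kN/m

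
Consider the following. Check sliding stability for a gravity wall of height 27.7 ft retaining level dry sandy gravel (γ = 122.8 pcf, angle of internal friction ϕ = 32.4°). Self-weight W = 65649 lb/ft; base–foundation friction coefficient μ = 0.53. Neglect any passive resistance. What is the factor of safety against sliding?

K_a = tan²(45° − 32.4°/2) = 0.3022.
P_a = ½K_aγH² = 0.5×0.3022×122.8×27.7² = 14240 lb/ft, acting at H/3 = 9.233 ft above the base.
FS_sliding = μW / P_a = 0.53×65649 / 14240 = 2.444.

2.44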